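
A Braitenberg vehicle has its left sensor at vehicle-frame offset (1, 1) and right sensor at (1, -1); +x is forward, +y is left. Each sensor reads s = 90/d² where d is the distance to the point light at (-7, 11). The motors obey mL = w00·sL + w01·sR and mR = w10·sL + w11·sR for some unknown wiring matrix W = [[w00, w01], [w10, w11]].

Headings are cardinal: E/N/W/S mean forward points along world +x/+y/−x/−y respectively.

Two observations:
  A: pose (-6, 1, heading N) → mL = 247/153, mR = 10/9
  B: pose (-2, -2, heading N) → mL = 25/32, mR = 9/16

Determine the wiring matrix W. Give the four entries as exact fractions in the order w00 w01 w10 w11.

obs A: pose=(-6,1,N) → sL=10/9, sR=18/17, mL=247/153, mR=10/9
obs B: pose=(-2,-2,N) → sL=9/16, sR=1/2, mL=25/32, mR=9/16
sensor matrix S = [[10/9, 18/17], [9/16, 1/2]]; det S = -49/1224
solve [mL_A; mL_B] = S·[w00; w01] and [mR_A; mR_B] = S·[w10; w11]:
  w00 = 1/2, w01 = 1, w10 = 1, w11 = 0

1/2 1 1 0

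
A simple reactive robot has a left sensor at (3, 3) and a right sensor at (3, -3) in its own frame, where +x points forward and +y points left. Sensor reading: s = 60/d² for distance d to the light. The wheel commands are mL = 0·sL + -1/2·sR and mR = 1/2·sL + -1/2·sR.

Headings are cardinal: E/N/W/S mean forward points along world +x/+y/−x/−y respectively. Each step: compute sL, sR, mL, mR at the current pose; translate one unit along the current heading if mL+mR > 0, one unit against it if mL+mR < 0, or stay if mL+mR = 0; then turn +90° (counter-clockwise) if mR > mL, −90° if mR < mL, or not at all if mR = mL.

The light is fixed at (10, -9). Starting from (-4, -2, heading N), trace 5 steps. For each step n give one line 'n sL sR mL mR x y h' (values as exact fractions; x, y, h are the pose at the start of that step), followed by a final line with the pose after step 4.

0 60/389 60/221 -30/221 -5040/85969 -4 -2 N
1 30/149 6/37 -3/37 108/5513 -4 -3 W
2 60/109 12/53 -6/53 936/5777 -3 -3 S
3 15/41 15/26 -15/52 -225/2132 -3 -4 E
4 60/353 12/37 -6/37 -1008/13061 -4 -4 N
final -4 -5 W

n=0: pose=(-4,-2,N); sL=60/389, sR=60/221; mL=-30/221, mR=-5040/85969; mL+mR=-16710/85969 → advance -1; mR−mL=30/389 → turn +1·90°
n=1: pose=(-4,-3,W); sL=30/149, sR=6/37; mL=-3/37, mR=108/5513; mL+mR=-339/5513 → advance -1; mR−mL=15/149 → turn +1·90°
n=2: pose=(-3,-3,S); sL=60/109, sR=12/53; mL=-6/53, mR=936/5777; mL+mR=282/5777 → advance +1; mR−mL=30/109 → turn +1·90°
n=3: pose=(-3,-4,E); sL=15/41, sR=15/26; mL=-15/52, mR=-225/2132; mL+mR=-210/533 → advance -1; mR−mL=15/82 → turn +1·90°
n=4: pose=(-4,-4,N); sL=60/353, sR=12/37; mL=-6/37, mR=-1008/13061; mL+mR=-3126/13061 → advance -1; mR−mL=30/353 → turn +1·90°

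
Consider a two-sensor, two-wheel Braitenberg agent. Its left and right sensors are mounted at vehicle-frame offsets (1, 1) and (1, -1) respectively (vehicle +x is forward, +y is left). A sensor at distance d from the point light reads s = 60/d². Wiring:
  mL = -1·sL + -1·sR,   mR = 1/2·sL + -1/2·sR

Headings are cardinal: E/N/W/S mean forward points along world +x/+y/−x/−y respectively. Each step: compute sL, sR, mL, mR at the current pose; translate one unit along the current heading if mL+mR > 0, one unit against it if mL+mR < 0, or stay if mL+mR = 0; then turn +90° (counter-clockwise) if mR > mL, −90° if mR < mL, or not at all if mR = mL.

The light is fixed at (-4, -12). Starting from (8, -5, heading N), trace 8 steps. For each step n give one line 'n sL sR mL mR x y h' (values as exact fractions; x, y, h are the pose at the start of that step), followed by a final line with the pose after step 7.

n=0: pose=(8,-5,N); sL=12/37, sR=60/233; mL=-5016/8621, mR=288/8621; mL+mR=-4728/8621 → advance -1; mR−mL=5304/8621 → turn +1·90°
n=1: pose=(8,-6,W); sL=30/73, sR=6/17; mL=-948/1241, mR=36/1241; mL+mR=-912/1241 → advance -1; mR−mL=984/1241 → turn +1·90°
n=2: pose=(9,-6,S); sL=60/221, sR=60/169; mL=-1800/2873, mR=-120/2873; mL+mR=-1920/2873 → advance -1; mR−mL=1680/2873 → turn +1·90°
n=3: pose=(9,-5,E); sL=3/13, sR=15/58; mL=-369/754, mR=-21/1508; mL+mR=-759/1508 → advance -1; mR−mL=717/1508 → turn +1·90°
n=4: pose=(8,-5,N); sL=12/37, sR=60/233; mL=-5016/8621, mR=288/8621; mL+mR=-4728/8621 → advance -1; mR−mL=5304/8621 → turn +1·90°
n=5: pose=(8,-6,W); sL=30/73, sR=6/17; mL=-948/1241, mR=36/1241; mL+mR=-912/1241 → advance -1; mR−mL=984/1241 → turn +1·90°
n=6: pose=(9,-6,S); sL=60/221, sR=60/169; mL=-1800/2873, mR=-120/2873; mL+mR=-1920/2873 → advance -1; mR−mL=1680/2873 → turn +1·90°
n=7: pose=(9,-5,E); sL=3/13, sR=15/58; mL=-369/754, mR=-21/1508; mL+mR=-759/1508 → advance -1; mR−mL=717/1508 → turn +1·90°

0 12/37 60/233 -5016/8621 288/8621 8 -5 N
1 30/73 6/17 -948/1241 36/1241 8 -6 W
2 60/221 60/169 -1800/2873 -120/2873 9 -6 S
3 3/13 15/58 -369/754 -21/1508 9 -5 E
4 12/37 60/233 -5016/8621 288/8621 8 -5 N
5 30/73 6/17 -948/1241 36/1241 8 -6 W
6 60/221 60/169 -1800/2873 -120/2873 9 -6 S
7 3/13 15/58 -369/754 -21/1508 9 -5 E
final 8 -5 N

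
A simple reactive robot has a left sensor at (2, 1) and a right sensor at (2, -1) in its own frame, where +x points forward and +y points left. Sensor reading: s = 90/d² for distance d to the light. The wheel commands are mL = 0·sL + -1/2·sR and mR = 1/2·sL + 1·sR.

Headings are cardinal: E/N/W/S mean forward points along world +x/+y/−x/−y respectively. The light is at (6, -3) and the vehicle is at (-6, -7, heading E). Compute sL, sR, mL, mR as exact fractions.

90/109 18/25 -9/25 3087/2725

left sensor world pos  = (-4, -6); dL² = 109
right sensor world pos = (-4, -8); dR² = 125
sL = 90/109 = 90/109
sR = 90/125 = 18/25
mL = 0·sL + -1/2·sR = -9/25
mR = 1/2·sL + 1·sR = 3087/2725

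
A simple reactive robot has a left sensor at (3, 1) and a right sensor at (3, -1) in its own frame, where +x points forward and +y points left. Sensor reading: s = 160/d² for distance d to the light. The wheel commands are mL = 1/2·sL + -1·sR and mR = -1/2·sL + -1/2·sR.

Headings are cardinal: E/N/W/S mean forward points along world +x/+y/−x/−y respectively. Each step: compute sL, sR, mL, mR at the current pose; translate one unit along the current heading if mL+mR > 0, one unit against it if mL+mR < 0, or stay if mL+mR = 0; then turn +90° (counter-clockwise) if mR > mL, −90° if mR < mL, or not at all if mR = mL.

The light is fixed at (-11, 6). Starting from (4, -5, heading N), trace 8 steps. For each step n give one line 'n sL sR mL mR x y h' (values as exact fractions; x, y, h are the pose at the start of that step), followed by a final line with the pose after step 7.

n=0: pose=(4,-5,N); sL=8/13, sR=1/2; mL=-5/26, mR=-29/52; mL+mR=-3/4 → advance -1; mR−mL=-19/52 → turn -1·90°
n=1: pose=(4,-6,E); sL=32/89, sR=160/493; mL=-6352/43877, mR=-15008/43877; mL+mR=-240/493 → advance -1; mR−mL=-8656/43877 → turn -1·90°
n=2: pose=(3,-6,S); sL=16/45, sR=80/197; mL=-2024/8865, mR=-3376/8865; mL+mR=-120/197 → advance -1; mR−mL=-1352/8865 → turn -1·90°
n=3: pose=(3,-5,W); sL=32/53, sR=160/221; mL=-4944/11713, mR=-7776/11713; mL+mR=-240/221 → advance -1; mR−mL=-2832/11713 → turn -1·90°
n=4: pose=(4,-5,N); sL=8/13, sR=1/2; mL=-5/26, mR=-29/52; mL+mR=-3/4 → advance -1; mR−mL=-19/52 → turn -1·90°
n=5: pose=(4,-6,E); sL=32/89, sR=160/493; mL=-6352/43877, mR=-15008/43877; mL+mR=-240/493 → advance -1; mR−mL=-8656/43877 → turn -1·90°
n=6: pose=(3,-6,S); sL=16/45, sR=80/197; mL=-2024/8865, mR=-3376/8865; mL+mR=-120/197 → advance -1; mR−mL=-1352/8865 → turn -1·90°
n=7: pose=(3,-5,W); sL=32/53, sR=160/221; mL=-4944/11713, mR=-7776/11713; mL+mR=-240/221 → advance -1; mR−mL=-2832/11713 → turn -1·90°

0 8/13 1/2 -5/26 -29/52 4 -5 N
1 32/89 160/493 -6352/43877 -15008/43877 4 -6 E
2 16/45 80/197 -2024/8865 -3376/8865 3 -6 S
3 32/53 160/221 -4944/11713 -7776/11713 3 -5 W
4 8/13 1/2 -5/26 -29/52 4 -5 N
5 32/89 160/493 -6352/43877 -15008/43877 4 -6 E
6 16/45 80/197 -2024/8865 -3376/8865 3 -6 S
7 32/53 160/221 -4944/11713 -7776/11713 3 -5 W
final 4 -5 N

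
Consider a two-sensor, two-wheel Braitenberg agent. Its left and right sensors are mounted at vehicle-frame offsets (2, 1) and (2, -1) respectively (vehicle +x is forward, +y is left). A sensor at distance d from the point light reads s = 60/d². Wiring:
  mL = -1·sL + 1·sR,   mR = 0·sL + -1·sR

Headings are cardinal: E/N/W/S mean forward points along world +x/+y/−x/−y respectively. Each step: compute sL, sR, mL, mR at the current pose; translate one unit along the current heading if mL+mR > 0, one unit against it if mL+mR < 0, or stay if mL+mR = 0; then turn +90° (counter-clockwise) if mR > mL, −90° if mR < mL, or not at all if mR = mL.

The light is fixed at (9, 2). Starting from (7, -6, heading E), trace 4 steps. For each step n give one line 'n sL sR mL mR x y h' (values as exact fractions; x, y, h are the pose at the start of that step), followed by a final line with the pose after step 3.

n=0: pose=(7,-6,E); sL=60/49, sR=20/27; mL=-640/1323, mR=-20/27; mL+mR=-60/49 → advance -1; mR−mL=-340/1323 → turn -1·90°
n=1: pose=(6,-6,S); sL=15/26, sR=15/29; mL=-45/754, mR=-15/29; mL+mR=-15/26 → advance -1; mR−mL=-345/754 → turn -1·90°
n=2: pose=(6,-5,W); sL=60/89, sR=60/61; mL=1680/5429, mR=-60/61; mL+mR=-60/89 → advance -1; mR−mL=-7020/5429 → turn -1·90°
n=3: pose=(7,-5,N); sL=30/17, sR=30/13; mL=120/221, mR=-30/13; mL+mR=-30/17 → advance -1; mR−mL=-630/221 → turn -1·90°

0 60/49 20/27 -640/1323 -20/27 7 -6 E
1 15/26 15/29 -45/754 -15/29 6 -6 S
2 60/89 60/61 1680/5429 -60/61 6 -5 W
3 30/17 30/13 120/221 -30/13 7 -5 N
final 7 -6 E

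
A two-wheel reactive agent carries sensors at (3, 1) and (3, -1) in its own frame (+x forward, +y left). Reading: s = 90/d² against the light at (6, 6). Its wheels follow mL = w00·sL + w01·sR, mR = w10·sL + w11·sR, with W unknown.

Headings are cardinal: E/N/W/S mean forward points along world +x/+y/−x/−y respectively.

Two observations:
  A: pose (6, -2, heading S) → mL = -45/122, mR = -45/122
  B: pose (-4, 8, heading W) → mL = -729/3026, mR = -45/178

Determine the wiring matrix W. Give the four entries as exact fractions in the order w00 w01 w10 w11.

obs A: pose=(6,-2,S) → sL=45/61, sR=45/61, mL=-45/122, mR=-45/122
obs B: pose=(-4,8,W) → sL=9/17, sR=45/89, mL=-729/3026, mR=-45/178
sensor matrix S = [[45/61, 45/61], [9/17, 45/89]]; det S = -1620/92293
solve [mL_A; mL_B] = S·[w00; w01] and [mR_A; mR_B] = S·[w10; w11]:
  w00 = 1/2, w01 = -1, w10 = 0, w11 = -1/2

1/2 -1 0 -1/2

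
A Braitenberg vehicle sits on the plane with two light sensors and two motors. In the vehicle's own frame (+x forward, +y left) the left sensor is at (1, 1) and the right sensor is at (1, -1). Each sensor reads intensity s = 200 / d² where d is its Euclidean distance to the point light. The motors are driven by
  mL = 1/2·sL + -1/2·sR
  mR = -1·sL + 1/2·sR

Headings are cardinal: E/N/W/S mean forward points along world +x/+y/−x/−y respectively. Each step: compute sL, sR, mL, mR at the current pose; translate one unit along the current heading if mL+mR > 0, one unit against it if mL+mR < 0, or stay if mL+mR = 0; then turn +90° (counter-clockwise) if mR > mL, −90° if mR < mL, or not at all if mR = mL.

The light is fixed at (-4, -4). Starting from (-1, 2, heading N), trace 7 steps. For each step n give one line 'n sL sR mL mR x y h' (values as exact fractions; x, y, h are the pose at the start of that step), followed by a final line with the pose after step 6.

0 200/53 40/13 240/689 -1540/689 -1 2 N
1 50/13 25/4 -125/104 -75/104 -1 1 E
2 200/37 40/9 160/333 -1060/333 -2 1 N
3 100/17 100/9 -400/153 -50/153 -2 0 E
4 8 200/29 16/29 -132/29 -3 0 N
5 10 25 -15/2 5/2 -3 -1 E
6 200/17 200/17 0 -100/17 -4 -1 N
final -4 -2 E

n=0: pose=(-1,2,N); sL=200/53, sR=40/13; mL=240/689, mR=-1540/689; mL+mR=-100/53 → advance -1; mR−mL=-1780/689 → turn -1·90°
n=1: pose=(-1,1,E); sL=50/13, sR=25/4; mL=-125/104, mR=-75/104; mL+mR=-25/13 → advance -1; mR−mL=25/52 → turn +1·90°
n=2: pose=(-2,1,N); sL=200/37, sR=40/9; mL=160/333, mR=-1060/333; mL+mR=-100/37 → advance -1; mR−mL=-1220/333 → turn -1·90°
n=3: pose=(-2,0,E); sL=100/17, sR=100/9; mL=-400/153, mR=-50/153; mL+mR=-50/17 → advance -1; mR−mL=350/153 → turn +1·90°
n=4: pose=(-3,0,N); sL=8, sR=200/29; mL=16/29, mR=-132/29; mL+mR=-4 → advance -1; mR−mL=-148/29 → turn -1·90°
n=5: pose=(-3,-1,E); sL=10, sR=25; mL=-15/2, mR=5/2; mL+mR=-5 → advance -1; mR−mL=10 → turn +1·90°
n=6: pose=(-4,-1,N); sL=200/17, sR=200/17; mL=0, mR=-100/17; mL+mR=-100/17 → advance -1; mR−mL=-100/17 → turn -1·90°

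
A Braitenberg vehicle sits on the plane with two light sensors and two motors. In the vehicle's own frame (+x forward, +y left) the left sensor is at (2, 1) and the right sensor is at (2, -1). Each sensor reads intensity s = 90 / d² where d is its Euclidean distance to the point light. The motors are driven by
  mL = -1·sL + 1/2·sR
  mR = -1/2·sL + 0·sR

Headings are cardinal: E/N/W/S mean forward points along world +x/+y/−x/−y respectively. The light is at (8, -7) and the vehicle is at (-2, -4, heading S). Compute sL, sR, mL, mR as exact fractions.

left sensor world pos  = (-1, -6); dL² = 82
right sensor world pos = (-3, -6); dR² = 122
sL = 90/82 = 45/41
sR = 90/122 = 45/61
mL = -1·sL + 1/2·sR = -3645/5002
mR = -1/2·sL + 0·sR = -45/82

45/41 45/61 -3645/5002 -45/82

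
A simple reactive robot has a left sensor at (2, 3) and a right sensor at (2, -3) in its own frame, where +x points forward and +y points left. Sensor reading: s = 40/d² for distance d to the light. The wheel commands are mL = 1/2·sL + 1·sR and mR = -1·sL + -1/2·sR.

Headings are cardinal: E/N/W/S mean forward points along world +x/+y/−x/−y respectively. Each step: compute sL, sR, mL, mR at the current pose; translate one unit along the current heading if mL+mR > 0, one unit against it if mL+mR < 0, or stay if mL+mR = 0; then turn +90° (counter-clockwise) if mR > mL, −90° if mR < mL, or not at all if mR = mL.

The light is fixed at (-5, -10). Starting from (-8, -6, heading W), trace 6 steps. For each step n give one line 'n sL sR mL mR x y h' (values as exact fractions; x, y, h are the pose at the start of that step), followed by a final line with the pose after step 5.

0 20/13 20/37 630/481 -870/481 -8 -6 W
1 40/61 40/37 3180/2257 -2700/2257 -7 -6 N
2 5/8 10 165/16 -45/8 -7 -5 E
3 40/13 8/5 204/65 -252/65 -6 -5 S
4 20/9 4/9 14/9 -22/9 -6 -4 W
5 40/73 40/73 60/73 -60/73 -5 -4 N
final -5 -4 E

n=0: pose=(-8,-6,W); sL=20/13, sR=20/37; mL=630/481, mR=-870/481; mL+mR=-240/481 → advance -1; mR−mL=-1500/481 → turn -1·90°
n=1: pose=(-7,-6,N); sL=40/61, sR=40/37; mL=3180/2257, mR=-2700/2257; mL+mR=480/2257 → advance +1; mR−mL=-5880/2257 → turn -1·90°
n=2: pose=(-7,-5,E); sL=5/8, sR=10; mL=165/16, mR=-45/8; mL+mR=75/16 → advance +1; mR−mL=-255/16 → turn -1·90°
n=3: pose=(-6,-5,S); sL=40/13, sR=8/5; mL=204/65, mR=-252/65; mL+mR=-48/65 → advance -1; mR−mL=-456/65 → turn -1·90°
n=4: pose=(-6,-4,W); sL=20/9, sR=4/9; mL=14/9, mR=-22/9; mL+mR=-8/9 → advance -1; mR−mL=-4 → turn -1·90°
n=5: pose=(-5,-4,N); sL=40/73, sR=40/73; mL=60/73, mR=-60/73; mL+mR=0 → advance +0; mR−mL=-120/73 → turn -1·90°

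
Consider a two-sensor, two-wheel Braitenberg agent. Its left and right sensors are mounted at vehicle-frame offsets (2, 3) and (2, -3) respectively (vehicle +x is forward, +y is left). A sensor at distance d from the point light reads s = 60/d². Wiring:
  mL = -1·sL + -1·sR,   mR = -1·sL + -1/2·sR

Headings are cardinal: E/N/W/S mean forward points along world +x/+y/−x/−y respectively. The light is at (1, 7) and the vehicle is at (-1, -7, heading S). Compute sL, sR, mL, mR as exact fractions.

left sensor world pos  = (2, -9); dL² = 257
right sensor world pos = (-4, -9); dR² = 281
sL = 60/257 = 60/257
sR = 60/281 = 60/281
mL = -1·sL + -1·sR = -32280/72217
mR = -1·sL + -1/2·sR = -24570/72217

60/257 60/281 -32280/72217 -24570/72217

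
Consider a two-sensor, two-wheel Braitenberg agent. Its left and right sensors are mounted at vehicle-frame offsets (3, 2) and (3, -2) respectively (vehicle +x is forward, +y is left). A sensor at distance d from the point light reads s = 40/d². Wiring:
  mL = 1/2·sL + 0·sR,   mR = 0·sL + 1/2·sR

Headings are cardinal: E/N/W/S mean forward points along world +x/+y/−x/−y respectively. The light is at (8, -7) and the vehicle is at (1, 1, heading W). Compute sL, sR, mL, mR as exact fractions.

left sensor world pos  = (-2, -1); dL² = 136
right sensor world pos = (-2, 3); dR² = 200
sL = 40/136 = 5/17
sR = 40/200 = 1/5
mL = 1/2·sL + 0·sR = 5/34
mR = 0·sL + 1/2·sR = 1/10

5/17 1/5 5/34 1/10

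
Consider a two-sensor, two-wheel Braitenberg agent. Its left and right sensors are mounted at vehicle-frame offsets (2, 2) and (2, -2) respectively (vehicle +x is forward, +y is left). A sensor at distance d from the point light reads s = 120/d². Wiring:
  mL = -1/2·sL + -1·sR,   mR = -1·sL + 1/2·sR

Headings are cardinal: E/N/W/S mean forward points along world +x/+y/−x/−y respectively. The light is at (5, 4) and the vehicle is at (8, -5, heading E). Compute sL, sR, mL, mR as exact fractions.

left sensor world pos  = (10, -3); dL² = 74
right sensor world pos = (10, -7); dR² = 146
sL = 120/74 = 60/37
sR = 120/146 = 60/73
mL = -1/2·sL + -1·sR = -4410/2701
mR = -1·sL + 1/2·sR = -3270/2701

60/37 60/73 -4410/2701 -3270/2701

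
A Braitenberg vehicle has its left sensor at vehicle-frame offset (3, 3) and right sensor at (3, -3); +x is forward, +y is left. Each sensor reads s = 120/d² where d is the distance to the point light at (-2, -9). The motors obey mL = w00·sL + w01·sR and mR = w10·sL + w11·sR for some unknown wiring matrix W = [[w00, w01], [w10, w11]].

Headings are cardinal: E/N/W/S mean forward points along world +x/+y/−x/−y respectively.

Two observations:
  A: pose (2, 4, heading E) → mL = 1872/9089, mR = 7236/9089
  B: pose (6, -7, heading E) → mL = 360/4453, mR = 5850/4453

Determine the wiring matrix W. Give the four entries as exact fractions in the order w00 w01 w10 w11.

obs A: pose=(2,4,E) → sL=24/61, sR=120/149, mL=1872/9089, mR=7236/9089
obs B: pose=(6,-7,E) → sL=60/73, sR=60/61, mL=360/4453, mR=5850/4453
sensor matrix S = [[24/61, 120/149], [60/73, 60/61]]; det S = -11128320/40473317
solve [mL_A; mL_B] = S·[w00; w01] and [mR_A; mR_B] = S·[w10; w11]:
  w00 = -1/2, w01 = 1/2, w10 = 1, w11 = 1/2

-1/2 1/2 1 1/2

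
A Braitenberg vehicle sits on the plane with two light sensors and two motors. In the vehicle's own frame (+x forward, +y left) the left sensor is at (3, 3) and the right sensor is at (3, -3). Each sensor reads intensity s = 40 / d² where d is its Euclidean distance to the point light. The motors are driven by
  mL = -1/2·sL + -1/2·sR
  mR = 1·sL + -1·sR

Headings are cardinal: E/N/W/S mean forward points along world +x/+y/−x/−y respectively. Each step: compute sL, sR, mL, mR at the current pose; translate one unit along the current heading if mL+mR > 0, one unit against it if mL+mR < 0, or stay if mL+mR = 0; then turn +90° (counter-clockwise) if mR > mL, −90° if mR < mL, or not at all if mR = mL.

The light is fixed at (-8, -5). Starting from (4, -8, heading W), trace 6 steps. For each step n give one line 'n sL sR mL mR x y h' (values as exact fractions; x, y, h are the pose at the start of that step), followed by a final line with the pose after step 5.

0 40/117 40/81 -440/1053 -160/1053 4 -8 W
1 10/73 5/17 -535/2482 -195/1241 5 -8 S
2 40/257 40/281 -10760/72217 960/72217 5 -7 E
3 20/41 20/113 -1540/4633 1440/4633 4 -7 N
4 40/117 40/81 -440/1053 -160/1053 4 -8 W
5 10/73 5/17 -535/2482 -195/1241 5 -8 S
final 5 -7 E

n=0: pose=(4,-8,W); sL=40/117, sR=40/81; mL=-440/1053, mR=-160/1053; mL+mR=-200/351 → advance -1; mR−mL=280/1053 → turn +1·90°
n=1: pose=(5,-8,S); sL=10/73, sR=5/17; mL=-535/2482, mR=-195/1241; mL+mR=-925/2482 → advance -1; mR−mL=145/2482 → turn +1·90°
n=2: pose=(5,-7,E); sL=40/257, sR=40/281; mL=-10760/72217, mR=960/72217; mL+mR=-9800/72217 → advance -1; mR−mL=11720/72217 → turn +1·90°
n=3: pose=(4,-7,N); sL=20/41, sR=20/113; mL=-1540/4633, mR=1440/4633; mL+mR=-100/4633 → advance -1; mR−mL=2980/4633 → turn +1·90°
n=4: pose=(4,-8,W); sL=40/117, sR=40/81; mL=-440/1053, mR=-160/1053; mL+mR=-200/351 → advance -1; mR−mL=280/1053 → turn +1·90°
n=5: pose=(5,-8,S); sL=10/73, sR=5/17; mL=-535/2482, mR=-195/1241; mL+mR=-925/2482 → advance -1; mR−mL=145/2482 → turn +1·90°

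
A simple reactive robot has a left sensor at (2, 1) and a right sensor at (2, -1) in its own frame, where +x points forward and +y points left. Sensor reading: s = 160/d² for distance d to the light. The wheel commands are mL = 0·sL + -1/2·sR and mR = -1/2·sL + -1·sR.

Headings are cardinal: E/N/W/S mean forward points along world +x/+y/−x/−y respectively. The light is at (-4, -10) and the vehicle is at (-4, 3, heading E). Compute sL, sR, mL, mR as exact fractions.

left sensor world pos  = (-2, 4); dL² = 200
right sensor world pos = (-2, 2); dR² = 148
sL = 160/200 = 4/5
sR = 160/148 = 40/37
mL = 0·sL + -1/2·sR = -20/37
mR = -1/2·sL + -1·sR = -274/185

4/5 40/37 -20/37 -274/185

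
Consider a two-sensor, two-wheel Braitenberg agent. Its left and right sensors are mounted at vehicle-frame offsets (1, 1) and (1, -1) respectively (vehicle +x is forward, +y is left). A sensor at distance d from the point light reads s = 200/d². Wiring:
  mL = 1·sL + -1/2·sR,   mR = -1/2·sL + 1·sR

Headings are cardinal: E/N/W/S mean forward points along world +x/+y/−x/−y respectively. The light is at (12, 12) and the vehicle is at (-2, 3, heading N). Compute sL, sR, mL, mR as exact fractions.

left sensor world pos  = (-3, 4); dL² = 289
right sensor world pos = (-1, 4); dR² = 233
sL = 200/289 = 200/289
sR = 200/233 = 200/233
mL = 1·sL + -1/2·sR = 17700/67337
mR = -1/2·sL + 1·sR = 34500/67337

200/289 200/233 17700/67337 34500/67337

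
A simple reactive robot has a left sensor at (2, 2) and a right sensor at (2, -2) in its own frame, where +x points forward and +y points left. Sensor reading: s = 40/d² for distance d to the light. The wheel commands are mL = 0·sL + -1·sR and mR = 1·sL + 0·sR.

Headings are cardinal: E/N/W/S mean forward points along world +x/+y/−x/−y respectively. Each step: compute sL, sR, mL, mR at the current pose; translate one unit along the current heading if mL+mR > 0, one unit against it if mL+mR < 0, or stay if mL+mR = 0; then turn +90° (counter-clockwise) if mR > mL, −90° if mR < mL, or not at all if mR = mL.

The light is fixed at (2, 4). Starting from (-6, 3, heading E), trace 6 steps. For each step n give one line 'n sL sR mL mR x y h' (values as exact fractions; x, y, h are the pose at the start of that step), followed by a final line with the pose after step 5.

0 40/37 8/9 -8/9 40/37 -6 3 E
1 20/41 20/13 -20/13 20/41 -5 3 N
2 40/97 40/81 -40/81 40/97 -5 2 W
3 5/4 1/2 -1/2 5/4 -4 2 S
4 40/17 40/41 -40/41 40/17 -4 1 E
5 4/5 4 -4 4/5 -3 1 N
final -3 0 W

n=0: pose=(-6,3,E); sL=40/37, sR=8/9; mL=-8/9, mR=40/37; mL+mR=64/333 → advance +1; mR−mL=656/333 → turn +1·90°
n=1: pose=(-5,3,N); sL=20/41, sR=20/13; mL=-20/13, mR=20/41; mL+mR=-560/533 → advance -1; mR−mL=1080/533 → turn +1·90°
n=2: pose=(-5,2,W); sL=40/97, sR=40/81; mL=-40/81, mR=40/97; mL+mR=-640/7857 → advance -1; mR−mL=7120/7857 → turn +1·90°
n=3: pose=(-4,2,S); sL=5/4, sR=1/2; mL=-1/2, mR=5/4; mL+mR=3/4 → advance +1; mR−mL=7/4 → turn +1·90°
n=4: pose=(-4,1,E); sL=40/17, sR=40/41; mL=-40/41, mR=40/17; mL+mR=960/697 → advance +1; mR−mL=2320/697 → turn +1·90°
n=5: pose=(-3,1,N); sL=4/5, sR=4; mL=-4, mR=4/5; mL+mR=-16/5 → advance -1; mR−mL=24/5 → turn +1·90°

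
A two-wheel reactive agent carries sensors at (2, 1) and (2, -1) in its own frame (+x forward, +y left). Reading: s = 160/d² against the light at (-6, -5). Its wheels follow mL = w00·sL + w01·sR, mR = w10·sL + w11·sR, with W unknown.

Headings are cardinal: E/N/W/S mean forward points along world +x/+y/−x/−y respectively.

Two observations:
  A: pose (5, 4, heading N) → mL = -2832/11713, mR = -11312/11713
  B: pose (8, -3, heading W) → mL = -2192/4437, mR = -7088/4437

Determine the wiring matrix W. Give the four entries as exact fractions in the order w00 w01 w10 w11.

obs A: pose=(5,4,N) → sL=160/221, sR=32/53, mL=-2832/11713, mR=-11312/11713
obs B: pose=(8,-3,W) → sL=32/29, sR=160/153, mL=-2192/4437, mR=-7088/4437
sensor matrix S = [[160/221, 32/53], [32/29, 160/153]]; det S = 4722688/51970581
solve [mL_A; mL_B] = S·[w00; w01] and [mR_A; mR_B] = S·[w10; w11]:
  w00 = 1/2, w01 = -1, w10 = -1/2, w11 = -1

1/2 -1 -1/2 -1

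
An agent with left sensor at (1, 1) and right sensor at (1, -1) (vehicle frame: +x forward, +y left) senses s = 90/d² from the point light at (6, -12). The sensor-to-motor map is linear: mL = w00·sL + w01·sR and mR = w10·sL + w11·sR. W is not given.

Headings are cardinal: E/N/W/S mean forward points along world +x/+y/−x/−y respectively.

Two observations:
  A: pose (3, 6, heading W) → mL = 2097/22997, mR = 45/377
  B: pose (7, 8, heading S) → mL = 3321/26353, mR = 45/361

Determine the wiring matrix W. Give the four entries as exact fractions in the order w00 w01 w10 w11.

obs A: pose=(3,6,W) → sL=18/61, sR=90/377, mL=2097/22997, mR=45/377
obs B: pose=(7,8,S) → sL=18/73, sR=90/361, mL=3321/26353, mR=45/361
sensor matrix S = [[18/61, 90/377], [18/73, 90/361]]; det S = 8910000/606039941
solve [mL_A; mL_B] = S·[w00; w01] and [mR_A; mR_B] = S·[w10; w11]:
  w00 = -1/2, w01 = 1, w10 = 0, w11 = 1/2

-1/2 1 0 1/2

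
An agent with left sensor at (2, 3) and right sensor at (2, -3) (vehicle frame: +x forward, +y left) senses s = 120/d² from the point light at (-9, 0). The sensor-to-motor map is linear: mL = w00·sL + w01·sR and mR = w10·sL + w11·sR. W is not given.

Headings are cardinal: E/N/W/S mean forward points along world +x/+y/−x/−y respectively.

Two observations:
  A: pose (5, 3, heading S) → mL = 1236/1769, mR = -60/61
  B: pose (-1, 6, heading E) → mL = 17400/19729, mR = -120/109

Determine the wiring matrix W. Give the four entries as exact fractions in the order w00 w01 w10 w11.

obs A: pose=(5,3,S) → sL=12/29, sR=60/61, mL=1236/1769, mR=-60/61
obs B: pose=(-1,6,E) → sL=120/181, sR=120/109, mL=17400/19729, mR=-120/109
sensor matrix S = [[12/29, 60/61], [120/181, 120/109]]; det S = -6860160/34900601
solve [mL_A; mL_B] = S·[w00; w01] and [mR_A; mR_B] = S·[w10; w11]:
  w00 = 1/2, w01 = 1/2, w10 = 0, w11 = -1

1/2 1/2 0 -1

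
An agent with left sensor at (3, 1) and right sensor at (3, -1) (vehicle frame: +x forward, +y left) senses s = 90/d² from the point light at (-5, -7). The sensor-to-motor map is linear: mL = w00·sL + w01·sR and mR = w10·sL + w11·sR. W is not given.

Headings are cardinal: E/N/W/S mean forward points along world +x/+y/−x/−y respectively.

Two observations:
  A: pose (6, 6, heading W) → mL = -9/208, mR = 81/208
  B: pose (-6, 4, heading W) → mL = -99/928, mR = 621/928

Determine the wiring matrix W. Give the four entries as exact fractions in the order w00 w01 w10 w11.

obs A: pose=(6,6,W) → sL=45/104, sR=9/26, mL=-9/208, mR=81/208
obs B: pose=(-6,4,W) → sL=45/58, sR=9/16, mL=-99/928, mR=621/928
sensor matrix S = [[45/104, 9/26], [45/58, 9/16]]; det S = -1215/48256
solve [mL_A; mL_B] = S·[w00; w01] and [mR_A; mR_B] = S·[w10; w11]:
  w00 = -1/2, w01 = 1/2, w10 = 1/2, w11 = 1/2

-1/2 1/2 1/2 1/2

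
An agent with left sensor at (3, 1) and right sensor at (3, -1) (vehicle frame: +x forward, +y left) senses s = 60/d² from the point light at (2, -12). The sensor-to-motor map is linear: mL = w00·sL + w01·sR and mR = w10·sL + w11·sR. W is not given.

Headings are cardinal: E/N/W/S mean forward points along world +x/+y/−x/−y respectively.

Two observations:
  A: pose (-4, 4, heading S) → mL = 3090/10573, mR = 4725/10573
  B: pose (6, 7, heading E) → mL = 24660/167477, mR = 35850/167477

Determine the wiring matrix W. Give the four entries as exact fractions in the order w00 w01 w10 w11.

obs A: pose=(-4,4,S) → sL=30/97, sR=30/109, mL=3090/10573, mR=4725/10573
obs B: pose=(6,7,E) → sL=60/449, sR=60/373, mL=24660/167477, mR=35850/167477
sensor matrix S = [[30/97, 30/109], [60/449, 60/373]]; det S = 22968000/1770734321
solve [mL_A; mL_B] = S·[w00; w01] and [mR_A; mR_B] = S·[w10; w11]:
  w00 = 1/2, w01 = 1/2, w10 = 1, w11 = 1/2

1/2 1/2 1 1/2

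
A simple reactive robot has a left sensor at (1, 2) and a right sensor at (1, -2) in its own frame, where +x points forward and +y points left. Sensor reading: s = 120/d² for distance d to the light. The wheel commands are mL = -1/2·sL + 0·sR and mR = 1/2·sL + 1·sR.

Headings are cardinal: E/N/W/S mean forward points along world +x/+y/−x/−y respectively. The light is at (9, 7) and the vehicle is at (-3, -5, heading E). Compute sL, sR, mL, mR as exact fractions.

120/221 120/317 -60/221 45540/70057

left sensor world pos  = (-2, -3); dL² = 221
right sensor world pos = (-2, -7); dR² = 317
sL = 120/221 = 120/221
sR = 120/317 = 120/317
mL = -1/2·sL + 0·sR = -60/221
mR = 1/2·sL + 1·sR = 45540/70057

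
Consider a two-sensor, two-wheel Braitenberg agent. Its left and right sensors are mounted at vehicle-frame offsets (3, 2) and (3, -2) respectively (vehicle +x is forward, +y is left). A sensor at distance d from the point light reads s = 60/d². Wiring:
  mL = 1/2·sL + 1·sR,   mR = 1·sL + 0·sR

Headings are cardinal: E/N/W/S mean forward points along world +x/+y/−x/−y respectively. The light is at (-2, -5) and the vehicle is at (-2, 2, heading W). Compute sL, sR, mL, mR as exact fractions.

30/17 2/3 79/51 30/17

left sensor world pos  = (-5, 0); dL² = 34
right sensor world pos = (-5, 4); dR² = 90
sL = 60/34 = 30/17
sR = 60/90 = 2/3
mL = 1/2·sL + 1·sR = 79/51
mR = 1·sL + 0·sR = 30/17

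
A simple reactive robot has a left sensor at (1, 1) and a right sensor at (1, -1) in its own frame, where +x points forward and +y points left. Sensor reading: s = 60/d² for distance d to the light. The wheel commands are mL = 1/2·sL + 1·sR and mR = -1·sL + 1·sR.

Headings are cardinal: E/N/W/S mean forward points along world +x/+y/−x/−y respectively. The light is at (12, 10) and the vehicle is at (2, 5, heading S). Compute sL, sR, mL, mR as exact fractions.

20/39 60/157 3910/6123 -800/6123

left sensor world pos  = (3, 4); dL² = 117
right sensor world pos = (1, 4); dR² = 157
sL = 60/117 = 20/39
sR = 60/157 = 60/157
mL = 1/2·sL + 1·sR = 3910/6123
mR = -1·sL + 1·sR = -800/6123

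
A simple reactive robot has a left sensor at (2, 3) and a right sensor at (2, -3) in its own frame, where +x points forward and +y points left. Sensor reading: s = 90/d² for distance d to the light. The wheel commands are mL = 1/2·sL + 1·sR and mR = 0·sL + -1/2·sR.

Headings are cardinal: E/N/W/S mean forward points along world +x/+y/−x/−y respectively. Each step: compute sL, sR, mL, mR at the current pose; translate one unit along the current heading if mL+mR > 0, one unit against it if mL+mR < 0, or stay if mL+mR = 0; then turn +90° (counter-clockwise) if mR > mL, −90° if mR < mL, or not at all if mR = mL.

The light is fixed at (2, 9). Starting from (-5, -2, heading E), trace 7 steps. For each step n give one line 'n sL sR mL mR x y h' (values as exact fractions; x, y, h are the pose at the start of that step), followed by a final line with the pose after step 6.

n=0: pose=(-5,-2,E); sL=90/89, sR=90/221; mL=17955/19669, mR=-45/221; mL+mR=13950/19669 → advance +1; mR−mL=-21960/19669 → turn -1·90°
n=1: pose=(-4,-2,S); sL=45/89, sR=9/25; mL=2727/4450, mR=-9/50; mL+mR=963/2225 → advance +1; mR−mL=-1764/2225 → turn -1·90°
n=2: pose=(-4,-3,W); sL=90/289, sR=18/29; mL=6507/8381, mR=-9/29; mL+mR=3906/8381 → advance +1; mR−mL=-9108/8381 → turn -1·90°
n=3: pose=(-5,-3,N); sL=9/20, sR=45/58; mL=1161/1160, mR=-45/116; mL+mR=711/1160 → advance +1; mR−mL=-1611/1160 → turn -1·90°
n=4: pose=(-5,-2,E); sL=90/89, sR=90/221; mL=17955/19669, mR=-45/221; mL+mR=13950/19669 → advance +1; mR−mL=-21960/19669 → turn -1·90°
n=5: pose=(-4,-2,S); sL=45/89, sR=9/25; mL=2727/4450, mR=-9/50; mL+mR=963/2225 → advance +1; mR−mL=-1764/2225 → turn -1·90°
n=6: pose=(-4,-3,W); sL=90/289, sR=18/29; mL=6507/8381, mR=-9/29; mL+mR=3906/8381 → advance +1; mR−mL=-9108/8381 → turn -1·90°

0 90/89 90/221 17955/19669 -45/221 -5 -2 E
1 45/89 9/25 2727/4450 -9/50 -4 -2 S
2 90/289 18/29 6507/8381 -9/29 -4 -3 W
3 9/20 45/58 1161/1160 -45/116 -5 -3 N
4 90/89 90/221 17955/19669 -45/221 -5 -2 E
5 45/89 9/25 2727/4450 -9/50 -4 -2 S
6 90/289 18/29 6507/8381 -9/29 -4 -3 W
final -5 -3 N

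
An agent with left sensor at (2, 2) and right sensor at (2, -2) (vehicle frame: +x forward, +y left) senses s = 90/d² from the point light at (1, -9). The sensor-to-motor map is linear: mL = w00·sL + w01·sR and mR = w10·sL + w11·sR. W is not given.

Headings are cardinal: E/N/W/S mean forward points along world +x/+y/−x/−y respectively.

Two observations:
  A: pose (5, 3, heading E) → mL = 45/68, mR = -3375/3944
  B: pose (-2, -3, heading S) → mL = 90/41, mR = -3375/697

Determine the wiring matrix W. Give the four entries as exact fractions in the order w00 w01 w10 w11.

obs A: pose=(5,3,E) → sL=45/116, sR=45/68, mL=45/68, mR=-3375/3944
obs B: pose=(-2,-3,S) → sL=90/17, sR=90/41, mL=90/41, mR=-3375/697
sensor matrix S = [[45/116, 45/68], [90/17, 90/41]]; det S = -911250/343621
solve [mL_A; mL_B] = S·[w00; w01] and [mR_A; mR_B] = S·[w10; w11]:
  w00 = 0, w01 = 1, w10 = -1/2, w11 = -1

0 1 -1/2 -1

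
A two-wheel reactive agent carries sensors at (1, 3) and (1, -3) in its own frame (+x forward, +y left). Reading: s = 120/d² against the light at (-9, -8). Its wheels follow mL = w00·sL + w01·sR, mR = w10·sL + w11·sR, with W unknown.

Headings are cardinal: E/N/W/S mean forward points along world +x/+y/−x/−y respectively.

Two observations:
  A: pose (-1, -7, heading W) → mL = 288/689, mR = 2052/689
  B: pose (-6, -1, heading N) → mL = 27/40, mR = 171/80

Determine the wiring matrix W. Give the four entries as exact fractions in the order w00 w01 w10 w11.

1 -1 1/2 1

obs A: pose=(-1,-7,W) → sL=120/53, sR=24/13, mL=288/689, mR=2052/689
obs B: pose=(-6,-1,N) → sL=15/8, sR=6/5, mL=27/40, mR=171/80
sensor matrix S = [[120/53, 24/13], [15/8, 6/5]]; det S = -513/689
solve [mL_A; mL_B] = S·[w00; w01] and [mR_A; mR_B] = S·[w10; w11]:
  w00 = 1, w01 = -1, w10 = 1/2, w11 = 1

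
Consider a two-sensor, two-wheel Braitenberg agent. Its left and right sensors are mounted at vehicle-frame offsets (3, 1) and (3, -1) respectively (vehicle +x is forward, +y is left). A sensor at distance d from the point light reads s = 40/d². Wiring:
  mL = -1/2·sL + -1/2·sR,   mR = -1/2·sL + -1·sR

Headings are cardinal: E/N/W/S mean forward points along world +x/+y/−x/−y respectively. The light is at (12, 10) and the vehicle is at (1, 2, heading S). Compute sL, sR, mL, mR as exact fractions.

40/221 8/53 -1944/11713 -2828/11713

left sensor world pos  = (2, -1); dL² = 221
right sensor world pos = (0, -1); dR² = 265
sL = 40/221 = 40/221
sR = 40/265 = 8/53
mL = -1/2·sL + -1/2·sR = -1944/11713
mR = -1/2·sL + -1·sR = -2828/11713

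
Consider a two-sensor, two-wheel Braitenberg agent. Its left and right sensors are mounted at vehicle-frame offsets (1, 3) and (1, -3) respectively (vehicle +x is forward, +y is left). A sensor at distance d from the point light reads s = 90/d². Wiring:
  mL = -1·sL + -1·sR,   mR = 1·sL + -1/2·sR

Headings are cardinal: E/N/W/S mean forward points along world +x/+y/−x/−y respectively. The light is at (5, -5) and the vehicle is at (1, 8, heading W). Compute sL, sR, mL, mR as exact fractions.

left sensor world pos  = (0, 5); dL² = 125
right sensor world pos = (0, 11); dR² = 281
sL = 90/125 = 18/25
sR = 90/281 = 90/281
mL = -1·sL + -1·sR = -7308/7025
mR = 1·sL + -1/2·sR = 3933/7025

18/25 90/281 -7308/7025 3933/7025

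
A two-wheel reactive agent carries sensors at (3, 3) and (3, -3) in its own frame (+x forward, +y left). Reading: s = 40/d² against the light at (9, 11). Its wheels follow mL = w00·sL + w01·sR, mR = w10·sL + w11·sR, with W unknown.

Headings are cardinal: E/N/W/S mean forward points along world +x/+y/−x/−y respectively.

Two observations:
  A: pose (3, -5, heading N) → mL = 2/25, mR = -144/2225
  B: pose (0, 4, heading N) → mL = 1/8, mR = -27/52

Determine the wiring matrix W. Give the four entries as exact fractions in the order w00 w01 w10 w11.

obs A: pose=(3,-5,N) → sL=4/25, sR=20/89, mL=2/25, mR=-144/2225
obs B: pose=(0,4,N) → sL=1/4, sR=10/13, mL=1/8, mR=-27/52
sensor matrix S = [[4/25, 20/89], [1/4, 10/13]]; det S = 387/5785
solve [mL_A; mL_B] = S·[w00; w01] and [mR_A; mR_B] = S·[w10; w11]:
  w00 = 1/2, w01 = 0, w10 = 1, w11 = -1

1/2 0 1 -1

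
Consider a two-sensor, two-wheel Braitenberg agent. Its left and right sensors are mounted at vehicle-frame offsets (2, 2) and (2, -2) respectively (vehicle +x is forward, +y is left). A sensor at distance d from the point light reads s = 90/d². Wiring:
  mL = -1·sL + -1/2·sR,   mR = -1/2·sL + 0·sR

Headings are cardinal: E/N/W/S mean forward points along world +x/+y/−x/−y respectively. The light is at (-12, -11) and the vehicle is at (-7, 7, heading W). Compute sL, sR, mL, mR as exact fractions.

18/53 90/409 -9747/21677 -9/53

left sensor world pos  = (-9, 5); dL² = 265
right sensor world pos = (-9, 9); dR² = 409
sL = 90/265 = 18/53
sR = 90/409 = 90/409
mL = -1·sL + -1/2·sR = -9747/21677
mR = -1/2·sL + 0·sR = -9/53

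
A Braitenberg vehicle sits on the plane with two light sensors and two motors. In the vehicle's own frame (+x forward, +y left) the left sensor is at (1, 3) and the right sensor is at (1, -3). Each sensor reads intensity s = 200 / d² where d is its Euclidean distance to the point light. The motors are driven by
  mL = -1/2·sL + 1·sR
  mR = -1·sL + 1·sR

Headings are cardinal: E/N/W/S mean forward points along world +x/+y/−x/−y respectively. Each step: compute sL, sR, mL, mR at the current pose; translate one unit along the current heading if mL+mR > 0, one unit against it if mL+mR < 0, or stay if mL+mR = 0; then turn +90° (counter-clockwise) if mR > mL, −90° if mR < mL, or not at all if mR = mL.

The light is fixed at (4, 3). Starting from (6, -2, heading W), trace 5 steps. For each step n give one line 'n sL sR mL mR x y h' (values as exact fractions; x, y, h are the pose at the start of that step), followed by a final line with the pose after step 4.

0 40/13 40 500/13 480/13 6 -2 W
1 10 25/4 5/4 -15/4 5 -2 N
2 200/13 40/17 -1180/221 -2880/221 5 -3 E
3 100/29 100/29 50/29 0 4 -3 S
4 200/101 200/17 18500/1717 16800/1717 4 -4 W
final 3 -4 N

n=0: pose=(6,-2,W); sL=40/13, sR=40; mL=500/13, mR=480/13; mL+mR=980/13 → advance +1; mR−mL=-20/13 → turn -1·90°
n=1: pose=(5,-2,N); sL=10, sR=25/4; mL=5/4, mR=-15/4; mL+mR=-5/2 → advance -1; mR−mL=-5 → turn -1·90°
n=2: pose=(5,-3,E); sL=200/13, sR=40/17; mL=-1180/221, mR=-2880/221; mL+mR=-4060/221 → advance -1; mR−mL=-100/13 → turn -1·90°
n=3: pose=(4,-3,S); sL=100/29, sR=100/29; mL=50/29, mR=0; mL+mR=50/29 → advance +1; mR−mL=-50/29 → turn -1·90°
n=4: pose=(4,-4,W); sL=200/101, sR=200/17; mL=18500/1717, mR=16800/1717; mL+mR=35300/1717 → advance +1; mR−mL=-100/101 → turn -1·90°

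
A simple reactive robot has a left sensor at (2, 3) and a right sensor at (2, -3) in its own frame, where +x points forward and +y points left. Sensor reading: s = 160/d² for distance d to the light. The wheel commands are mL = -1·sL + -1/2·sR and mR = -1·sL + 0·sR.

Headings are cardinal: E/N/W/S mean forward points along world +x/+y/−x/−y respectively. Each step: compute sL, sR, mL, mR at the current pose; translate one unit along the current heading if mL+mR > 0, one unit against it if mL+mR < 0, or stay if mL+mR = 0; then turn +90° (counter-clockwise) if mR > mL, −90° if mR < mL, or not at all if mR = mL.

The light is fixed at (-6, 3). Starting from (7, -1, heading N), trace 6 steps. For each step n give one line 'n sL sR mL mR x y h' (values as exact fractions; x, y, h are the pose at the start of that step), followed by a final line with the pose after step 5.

0 20/13 8/13 -24/13 -20/13 7 -1 N
1 32/37 32/25 -1392/925 -32/37 7 -2 W
2 80/169 16/17 -2712/2873 -80/169 8 -2 S
3 160/257 32/61 -13872/15677 -160/257 8 -1 E
4 20/13 8/13 -24/13 -20/13 7 -1 N
5 32/37 32/25 -1392/925 -32/37 7 -2 W
final 8 -2 S

n=0: pose=(7,-1,N); sL=20/13, sR=8/13; mL=-24/13, mR=-20/13; mL+mR=-44/13 → advance -1; mR−mL=4/13 → turn +1·90°
n=1: pose=(7,-2,W); sL=32/37, sR=32/25; mL=-1392/925, mR=-32/37; mL+mR=-2192/925 → advance -1; mR−mL=16/25 → turn +1·90°
n=2: pose=(8,-2,S); sL=80/169, sR=16/17; mL=-2712/2873, mR=-80/169; mL+mR=-4072/2873 → advance -1; mR−mL=8/17 → turn +1·90°
n=3: pose=(8,-1,E); sL=160/257, sR=32/61; mL=-13872/15677, mR=-160/257; mL+mR=-23632/15677 → advance -1; mR−mL=16/61 → turn +1·90°
n=4: pose=(7,-1,N); sL=20/13, sR=8/13; mL=-24/13, mR=-20/13; mL+mR=-44/13 → advance -1; mR−mL=4/13 → turn +1·90°
n=5: pose=(7,-2,W); sL=32/37, sR=32/25; mL=-1392/925, mR=-32/37; mL+mR=-2192/925 → advance -1; mR−mL=16/25 → turn +1·90°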